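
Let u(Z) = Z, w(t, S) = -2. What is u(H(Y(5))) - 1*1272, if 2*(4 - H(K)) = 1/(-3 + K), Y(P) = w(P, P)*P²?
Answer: -134407/106 ≈ -1268.0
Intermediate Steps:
Y(P) = -2*P²
H(K) = 4 - 1/(2*(-3 + K))
u(H(Y(5))) - 1*1272 = (-25 + 8*(-2*5²))/(2*(-3 - 2*5²)) - 1*1272 = (-25 + 8*(-2*25))/(2*(-3 - 2*25)) - 1272 = (-25 + 8*(-50))/(2*(-3 - 50)) - 1272 = (½)*(-25 - 400)/(-53) - 1272 = (½)*(-1/53)*(-425) - 1272 = 425/106 - 1272 = -134407/106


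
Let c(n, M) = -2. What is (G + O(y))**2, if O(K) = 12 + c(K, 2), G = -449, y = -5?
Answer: 192721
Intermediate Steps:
O(K) = 10 (O(K) = 12 - 2 = 10)
(G + O(y))**2 = (-449 + 10)**2 = (-439)**2 = 192721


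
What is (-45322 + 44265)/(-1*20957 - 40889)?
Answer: 1057/61846 ≈ 0.017091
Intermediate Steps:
(-45322 + 44265)/(-1*20957 - 40889) = -1057/(-20957 - 40889) = -1057/(-61846) = -1057*(-1/61846) = 1057/61846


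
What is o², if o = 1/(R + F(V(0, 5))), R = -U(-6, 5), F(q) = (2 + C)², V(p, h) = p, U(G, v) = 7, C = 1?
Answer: ¼ ≈ 0.25000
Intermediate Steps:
F(q) = 9 (F(q) = (2 + 1)² = 3² = 9)
R = -7 (R = -1*7 = -7)
o = ½ (o = 1/(-7 + 9) = 1/2 = ½ ≈ 0.50000)
o² = (½)² = ¼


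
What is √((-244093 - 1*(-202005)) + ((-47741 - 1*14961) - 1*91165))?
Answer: I*√195955 ≈ 442.67*I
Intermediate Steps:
√((-244093 - 1*(-202005)) + ((-47741 - 1*14961) - 1*91165)) = √((-244093 + 202005) + ((-47741 - 14961) - 91165)) = √(-42088 + (-62702 - 91165)) = √(-42088 - 153867) = √(-195955) = I*√195955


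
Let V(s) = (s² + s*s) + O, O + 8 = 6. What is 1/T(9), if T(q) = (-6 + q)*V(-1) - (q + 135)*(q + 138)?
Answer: -1/21168 ≈ -4.7241e-5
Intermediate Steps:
O = -2 (O = -8 + 6 = -2)
V(s) = -2 + 2*s² (V(s) = (s² + s*s) - 2 = (s² + s²) - 2 = 2*s² - 2 = -2 + 2*s²)
T(q) = -(135 + q)*(138 + q) (T(q) = (-6 + q)*(-2 + 2*(-1)²) - (q + 135)*(q + 138) = (-6 + q)*(-2 + 2*1) - (135 + q)*(138 + q) = (-6 + q)*(-2 + 2) - (135 + q)*(138 + q) = (-6 + q)*0 - (135 + q)*(138 + q) = 0 - (135 + q)*(138 + q) = -(135 + q)*(138 + q))
1/T(9) = 1/(-18630 - 1*9² - 273*9) = 1/(-18630 - 1*81 - 2457) = 1/(-18630 - 81 - 2457) = 1/(-21168) = -1/21168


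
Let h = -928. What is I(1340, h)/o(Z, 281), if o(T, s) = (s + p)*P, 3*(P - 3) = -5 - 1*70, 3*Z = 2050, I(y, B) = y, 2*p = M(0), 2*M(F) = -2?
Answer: -1340/6171 ≈ -0.21714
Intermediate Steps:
M(F) = -1 (M(F) = (½)*(-2) = -1)
p = -½ (p = (½)*(-1) = -½ ≈ -0.50000)
Z = 2050/3 (Z = (⅓)*2050 = 2050/3 ≈ 683.33)
P = -22 (P = 3 + (-5 - 1*70)/3 = 3 + (-5 - 70)/3 = 3 + (⅓)*(-75) = 3 - 25 = -22)
o(T, s) = 11 - 22*s (o(T, s) = (s - ½)*(-22) = (-½ + s)*(-22) = 11 - 22*s)
I(1340, h)/o(Z, 281) = 1340/(11 - 22*281) = 1340/(11 - 6182) = 1340/(-6171) = 1340*(-1/6171) = -1340/6171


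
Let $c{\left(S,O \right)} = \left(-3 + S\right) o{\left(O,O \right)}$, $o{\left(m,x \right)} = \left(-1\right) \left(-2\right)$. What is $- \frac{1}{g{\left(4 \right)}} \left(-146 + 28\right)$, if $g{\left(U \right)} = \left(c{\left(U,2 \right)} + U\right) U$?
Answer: $\frac{59}{12} \approx 4.9167$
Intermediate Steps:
$o{\left(m,x \right)} = 2$
$c{\left(S,O \right)} = -6 + 2 S$ ($c{\left(S,O \right)} = \left(-3 + S\right) 2 = -6 + 2 S$)
$g{\left(U \right)} = U \left(-6 + 3 U\right)$ ($g{\left(U \right)} = \left(\left(-6 + 2 U\right) + U\right) U = \left(-6 + 3 U\right) U = U \left(-6 + 3 U\right)$)
$- \frac{1}{g{\left(4 \right)}} \left(-146 + 28\right) = - \frac{1}{3 \cdot 4 \left(-2 + 4\right)} \left(-146 + 28\right) = - \frac{1}{3 \cdot 4 \cdot 2} \left(-118\right) = - \frac{1}{24} \left(-118\right) = \left(-1\right) \frac{1}{24} \left(-118\right) = \left(- \frac{1}{24}\right) \left(-118\right) = \frac{59}{12}$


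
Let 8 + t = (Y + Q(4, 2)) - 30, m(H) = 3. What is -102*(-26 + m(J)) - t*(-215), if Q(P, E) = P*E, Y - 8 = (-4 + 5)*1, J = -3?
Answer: -2169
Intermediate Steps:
Y = 9 (Y = 8 + (-4 + 5)*1 = 8 + 1*1 = 8 + 1 = 9)
Q(P, E) = E*P
t = -21 (t = -8 + ((9 + 2*4) - 30) = -8 + ((9 + 8) - 30) = -8 + (17 - 30) = -8 - 13 = -21)
-102*(-26 + m(J)) - t*(-215) = -102*(-26 + 3) - (-21)*(-215) = -102*(-23) - 1*4515 = 2346 - 4515 = -2169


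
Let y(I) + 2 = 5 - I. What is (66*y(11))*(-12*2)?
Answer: 12672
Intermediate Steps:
y(I) = 3 - I (y(I) = -2 + (5 - I) = 3 - I)
(66*y(11))*(-12*2) = (66*(3 - 1*11))*(-12*2) = (66*(3 - 11))*(-24) = (66*(-8))*(-24) = -528*(-24) = 12672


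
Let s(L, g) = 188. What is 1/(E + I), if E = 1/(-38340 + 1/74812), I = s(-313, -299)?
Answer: 2868292079/539238836040 ≈ 0.0053191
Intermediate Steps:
I = 188
E = -74812/2868292079 (E = 1/(-38340 + 1/74812) = 1/(-2868292079/74812) = -74812/2868292079 ≈ -2.6082e-5)
1/(E + I) = 1/(-74812/2868292079 + 188) = 1/(539238836040/2868292079) = 2868292079/539238836040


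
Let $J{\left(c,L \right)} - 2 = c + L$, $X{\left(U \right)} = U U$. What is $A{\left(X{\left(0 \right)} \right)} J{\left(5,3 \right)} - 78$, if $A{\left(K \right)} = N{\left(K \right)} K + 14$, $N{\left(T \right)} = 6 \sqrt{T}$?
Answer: $62$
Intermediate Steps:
$X{\left(U \right)} = U^{2}$
$J{\left(c,L \right)} = 2 + L + c$ ($J{\left(c,L \right)} = 2 + \left(c + L\right) = 2 + \left(L + c\right) = 2 + L + c$)
$A{\left(K \right)} = 14 + 6 K^{\frac{3}{2}}$ ($A{\left(K \right)} = 6 \sqrt{K} K + 14 = 6 K^{\frac{3}{2}} + 14 = 14 + 6 K^{\frac{3}{2}}$)
$A{\left(X{\left(0 \right)} \right)} J{\left(5,3 \right)} - 78 = \left(14 + 6 \left(0^{2}\right)^{\frac{3}{2}}\right) \left(2 + 3 + 5\right) - 78 = \left(14 + 6 \cdot 0^{\frac{3}{2}}\right) 10 - 78 = \left(14 + 6 \cdot 0\right) 10 - 78 = \left(14 + 0\right) 10 - 78 = 14 \cdot 10 - 78 = 140 - 78 = 62$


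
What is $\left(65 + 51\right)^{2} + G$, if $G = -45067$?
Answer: $-31611$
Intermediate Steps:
$\left(65 + 51\right)^{2} + G = \left(65 + 51\right)^{2} - 45067 = 116^{2} - 45067 = 13456 - 45067 = -31611$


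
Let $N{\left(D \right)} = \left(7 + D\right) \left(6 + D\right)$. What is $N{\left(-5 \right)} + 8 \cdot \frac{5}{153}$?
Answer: $\frac{346}{153} \approx 2.2614$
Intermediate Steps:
$N{\left(D \right)} = \left(6 + D\right) \left(7 + D\right)$
$N{\left(-5 \right)} + 8 \cdot \frac{5}{153} = \left(42 + \left(-5\right)^{2} + 13 \left(-5\right)\right) + 8 \cdot \frac{5}{153} = \left(42 + 25 - 65\right) + 8 \cdot 5 \cdot \frac{1}{153} = 2 + 8 \cdot \frac{5}{153} = 2 + \frac{40}{153} = \frac{346}{153}$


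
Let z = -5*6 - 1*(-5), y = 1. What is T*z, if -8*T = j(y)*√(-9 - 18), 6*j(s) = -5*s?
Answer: -125*I*√3/16 ≈ -13.532*I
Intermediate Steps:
j(s) = -5*s/6 (j(s) = (-5*s)/6 = -5*s/6)
z = -25 (z = -30 + 5 = -25)
T = 5*I*√3/16 (T = -(-⅚*1)*√(-9 - 18)/8 = -(-5)*√(-27)/48 = -(-5)*3*I*√3/48 = -(-5)*I*√3/16 = 5*I*√3/16 ≈ 0.54127*I)
T*z = (5*I*√3/16)*(-25) = -125*I*√3/16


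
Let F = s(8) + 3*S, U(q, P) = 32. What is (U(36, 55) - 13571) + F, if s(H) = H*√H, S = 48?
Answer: -13395 + 16*√2 ≈ -13372.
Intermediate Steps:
s(H) = H^(3/2)
F = 144 + 16*√2 (F = 8^(3/2) + 3*48 = 16*√2 + 144 = 144 + 16*√2 ≈ 166.63)
(U(36, 55) - 13571) + F = (32 - 13571) + (144 + 16*√2) = -13539 + (144 + 16*√2) = -13395 + 16*√2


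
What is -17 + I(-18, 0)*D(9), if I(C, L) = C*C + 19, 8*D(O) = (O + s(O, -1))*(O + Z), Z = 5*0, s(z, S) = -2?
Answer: 21473/8 ≈ 2684.1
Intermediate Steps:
Z = 0
D(O) = O*(-2 + O)/8 (D(O) = ((O - 2)*(O + 0))/8 = ((-2 + O)*O)/8 = (O*(-2 + O))/8 = O*(-2 + O)/8)
I(C, L) = 19 + C**2 (I(C, L) = C**2 + 19 = 19 + C**2)
-17 + I(-18, 0)*D(9) = -17 + (19 + (-18)**2)*((1/8)*9*(-2 + 9)) = -17 + (19 + 324)*((1/8)*9*7) = -17 + 343*(63/8) = -17 + 21609/8 = 21473/8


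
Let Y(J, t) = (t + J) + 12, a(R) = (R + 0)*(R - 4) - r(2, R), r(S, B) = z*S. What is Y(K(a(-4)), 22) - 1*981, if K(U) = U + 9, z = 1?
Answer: -908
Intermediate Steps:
r(S, B) = S (r(S, B) = 1*S = S)
a(R) = -2 + R*(-4 + R) (a(R) = (R + 0)*(R - 4) - 1*2 = R*(-4 + R) - 2 = -2 + R*(-4 + R))
K(U) = 9 + U
Y(J, t) = 12 + J + t (Y(J, t) = (J + t) + 12 = 12 + J + t)
Y(K(a(-4)), 22) - 1*981 = (12 + (9 + (-2 + (-4)**2 - 4*(-4))) + 22) - 1*981 = (12 + (9 + (-2 + 16 + 16)) + 22) - 981 = (12 + (9 + 30) + 22) - 981 = (12 + 39 + 22) - 981 = 73 - 981 = -908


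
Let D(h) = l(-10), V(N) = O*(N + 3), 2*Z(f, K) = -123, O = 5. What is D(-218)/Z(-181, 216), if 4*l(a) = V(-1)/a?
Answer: 1/246 ≈ 0.0040650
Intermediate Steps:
Z(f, K) = -123/2 (Z(f, K) = (1/2)*(-123) = -123/2)
V(N) = 15 + 5*N (V(N) = 5*(N + 3) = 5*(3 + N) = 15 + 5*N)
l(a) = 5/(2*a) (l(a) = ((15 + 5*(-1))/a)/4 = ((15 - 5)/a)/4 = (10/a)/4 = 5/(2*a))
D(h) = -1/4 (D(h) = (5/2)/(-10) = (5/2)*(-1/10) = -1/4)
D(-218)/Z(-181, 216) = -1/(4*(-123/2)) = -1/4*(-2/123) = 1/246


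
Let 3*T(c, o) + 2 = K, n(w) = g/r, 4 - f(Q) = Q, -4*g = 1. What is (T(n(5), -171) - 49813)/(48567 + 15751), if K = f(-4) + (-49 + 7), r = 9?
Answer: -49825/64318 ≈ -0.77467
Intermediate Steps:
g = -¼ (g = -¼*1 = -¼ ≈ -0.25000)
f(Q) = 4 - Q
n(w) = -1/36 (n(w) = -¼/9 = -¼*⅑ = -1/36)
K = -34 (K = (4 - 1*(-4)) + (-49 + 7) = (4 + 4) - 42 = 8 - 42 = -34)
T(c, o) = -12 (T(c, o) = -⅔ + (⅓)*(-34) = -⅔ - 34/3 = -12)
(T(n(5), -171) - 49813)/(48567 + 15751) = (-12 - 49813)/(48567 + 15751) = -49825/64318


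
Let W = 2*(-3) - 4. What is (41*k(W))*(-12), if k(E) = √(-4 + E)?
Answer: -492*I*√14 ≈ -1840.9*I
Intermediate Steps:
W = -10 (W = -6 - 4 = -10)
(41*k(W))*(-12) = (41*√(-4 - 10))*(-12) = (41*√(-14))*(-12) = (41*(I*√14))*(-12) = (41*I*√14)*(-12) = -492*I*√14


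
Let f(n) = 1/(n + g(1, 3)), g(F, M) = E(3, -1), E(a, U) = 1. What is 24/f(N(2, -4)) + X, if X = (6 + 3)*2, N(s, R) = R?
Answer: -54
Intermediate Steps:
g(F, M) = 1
X = 18 (X = 9*2 = 18)
f(n) = 1/(1 + n) (f(n) = 1/(n + 1) = 1/(1 + n))
24/f(N(2, -4)) + X = 24/(1/(1 - 4)) + 18 = 24/(1/(-3)) + 18 = 24/(-⅓) + 18 = 24*(-3) + 18 = -72 + 18 = -54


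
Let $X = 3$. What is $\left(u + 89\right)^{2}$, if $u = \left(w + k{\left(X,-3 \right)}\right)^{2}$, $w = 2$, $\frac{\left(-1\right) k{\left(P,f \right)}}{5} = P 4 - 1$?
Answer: $8398404$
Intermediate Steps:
$k{\left(P,f \right)} = 5 - 20 P$ ($k{\left(P,f \right)} = - 5 \left(P 4 - 1\right) = - 5 \left(4 P - 1\right) = - 5 \left(-1 + 4 P\right) = 5 - 20 P$)
$u = 2809$ ($u = \left(2 + \left(5 - 60\right)\right)^{2} = \left(2 - 55\right)^{2} = \left(-53\right)^{2} = 2809$)
$\left(u + 89\right)^{2} = \left(2809 + 89\right)^{2} = 2898^{2} = 8398404$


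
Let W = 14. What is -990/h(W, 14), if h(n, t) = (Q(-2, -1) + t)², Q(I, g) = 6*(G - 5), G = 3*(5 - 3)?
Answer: -99/40 ≈ -2.4750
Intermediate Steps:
G = 6 (G = 3*2 = 6)
Q(I, g) = 6 (Q(I, g) = 6*(6 - 5) = 6*1 = 6)
h(n, t) = (6 + t)²
-990/h(W, 14) = -990/(6 + 14)² = -990/(20²) = -990/400 = -990*1/400 = -99/40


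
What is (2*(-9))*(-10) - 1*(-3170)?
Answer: 3350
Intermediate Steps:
(2*(-9))*(-10) - 1*(-3170) = -18*(-10) + 3170 = 180 + 3170 = 3350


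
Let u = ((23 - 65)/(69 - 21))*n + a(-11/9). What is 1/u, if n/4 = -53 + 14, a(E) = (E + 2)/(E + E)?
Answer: 11/1498 ≈ 0.0073431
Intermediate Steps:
a(E) = (2 + E)/(2*E) (a(E) = (2 + E)/((2*E)) = (2 + E)*(1/(2*E)) = (2 + E)/(2*E))
n = -156 (n = 4*(-53 + 14) = 4*(-39) = -156)
u = 1498/11 (u = ((23 - 65)/(69 - 21))*(-156) + (2 - 11/9)/(2*((-11/9))) = -42/48*(-156) + (2 - 11*1/9)/(2*((-11*1/9))) = -42*1/48*(-156) + (2 - 11/9)/(2*(-11/9)) = -7/8*(-156) + (1/2)*(-9/11)*(7/9) = 273/2 - 7/22 = 1498/11 ≈ 136.18)
1/u = 1/(1498/11) = 11/1498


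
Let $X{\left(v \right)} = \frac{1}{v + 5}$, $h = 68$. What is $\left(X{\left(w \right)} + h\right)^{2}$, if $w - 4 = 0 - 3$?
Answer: $\frac{167281}{36} \approx 4646.7$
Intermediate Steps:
$w = 1$ ($w = 4 + \left(0 - 3\right) = 4 - 3 = 1$)
$X{\left(v \right)} = \frac{1}{5 + v}$
$\left(X{\left(w \right)} + h\right)^{2} = \left(\frac{1}{5 + 1} + 68\right)^{2} = \left(\frac{1}{6} + 68\right)^{2} = \left(\frac{409}{6}\right)^{2} = \frac{167281}{36}$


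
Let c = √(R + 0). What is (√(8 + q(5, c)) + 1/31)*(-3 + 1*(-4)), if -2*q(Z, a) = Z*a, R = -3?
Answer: -7/31 - 7*√(32 - 10*I*√3)/2 ≈ -20.692 + 5.1836*I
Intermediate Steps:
c = I*√3 (c = √(-3 + 0) = √(-3) = I*√3 ≈ 1.732*I)
q(Z, a) = -Z*a/2
(√(8 + q(5, c)) + 1/31)*(-3 + 1*(-4)) = (√(8 - ½*5*I*√3) + 1/31)*(-3 + 1*(-4)) = (√(8 - 5*I*√3/2) + 1/31)*(-3 - 4) = (1/31 + √(8 - 5*I*√3/2))*(-7) = -7/31 - 7*√(8 - 5*I*√3/2)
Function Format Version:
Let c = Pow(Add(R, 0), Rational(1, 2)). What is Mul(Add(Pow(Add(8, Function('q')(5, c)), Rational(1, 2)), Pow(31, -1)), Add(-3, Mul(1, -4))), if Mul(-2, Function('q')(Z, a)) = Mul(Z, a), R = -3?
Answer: Add(Rational(-7, 31), Mul(Rational(-7, 2), Pow(Add(32, Mul(-10, I, Pow(3, Rational(1, 2)))), Rational(1, 2)))) ≈ Add(-20.692, Mul(5.1836, I))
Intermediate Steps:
c = Mul(I, Pow(3, Rational(1, 2))) (c = Pow(Add(-3, 0), Rational(1, 2)) = Pow(-3, Rational(1, 2)) = Mul(I, Pow(3, Rational(1, 2))) ≈ Mul(1.7320, I))
Function('q')(Z, a) = Mul(Rational(-1, 2), Z, a) (Function('q')(Z, a) = Mul(Rational(-1, 2), Mul(Z, a)) = Mul(Rational(-1, 2), Z, a))
Mul(Add(Pow(Add(8, Function('q')(5, c)), Rational(1, 2)), Pow(31, -1)), Add(-3, Mul(1, -4))) = Mul(Add(Pow(Add(8, Mul(Rational(-1, 2), 5, Mul(I, Pow(3, Rational(1, 2))))), Rational(1, 2)), Pow(31, -1)), Add(-3, Mul(1, -4))) = Mul(Add(Pow(Add(8, Mul(Rational(-5, 2), I, Pow(3, Rational(1, 2)))), Rational(1, 2)), Rational(1, 31)), Add(-3, -4)) = Mul(Add(Rational(1, 31), Pow(Add(8, Mul(Rational(-5, 2), I, Pow(3, Rational(1, 2)))), Rational(1, 2))), -7) = Add(Rational(-7, 31), Mul(-7, Pow(Add(8, Mul(Rational(-5, 2), I, Pow(3, Rational(1, 2)))), Rational(1, 2))))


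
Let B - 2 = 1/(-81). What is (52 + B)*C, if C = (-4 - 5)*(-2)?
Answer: 8746/9 ≈ 971.78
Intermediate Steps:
B = 161/81 (B = 2 + 1/(-81) = 2 - 1/81 = 161/81 ≈ 1.9877)
C = 18 (C = -9*(-2) = 18)
(52 + B)*C = (52 + 161/81)*18 = (4373/81)*18 = 8746/9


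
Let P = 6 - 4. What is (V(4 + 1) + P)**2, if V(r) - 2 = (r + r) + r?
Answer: 361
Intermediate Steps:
V(r) = 2 + 3*r (V(r) = 2 + ((r + r) + r) = 2 + (2*r + r) = 2 + 3*r)
P = 2
(V(4 + 1) + P)**2 = ((2 + 3*(4 + 1)) + 2)**2 = ((2 + 3*5) + 2)**2 = ((2 + 15) + 2)**2 = (17 + 2)**2 = 19**2 = 361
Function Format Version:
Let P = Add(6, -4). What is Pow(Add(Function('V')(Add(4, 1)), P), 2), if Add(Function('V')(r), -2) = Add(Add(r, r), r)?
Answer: 361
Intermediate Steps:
Function('V')(r) = Add(2, Mul(3, r)) (Function('V')(r) = Add(2, Add(Add(r, r), r)) = Add(2, Add(Mul(2, r), r)) = Add(2, Mul(3, r)))
P = 2
Pow(Add(Function('V')(Add(4, 1)), P), 2) = Pow(Add(Add(2, Mul(3, Add(4, 1))), 2), 2) = Pow(Add(Add(2, Mul(3, 5)), 2), 2) = Pow(Add(Add(2, 15), 2), 2) = Pow(Add(17, 2), 2) = Pow(19, 2) = 361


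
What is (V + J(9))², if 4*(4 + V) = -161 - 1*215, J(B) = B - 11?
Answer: 10000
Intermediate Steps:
J(B) = -11 + B
V = -98 (V = -4 + (-161 - 1*215)/4 = -4 + (-161 - 215)/4 = -4 + (¼)*(-376) = -4 - 94 = -98)
(V + J(9))² = (-98 + (-11 + 9))² = (-98 - 2)² = (-100)² = 10000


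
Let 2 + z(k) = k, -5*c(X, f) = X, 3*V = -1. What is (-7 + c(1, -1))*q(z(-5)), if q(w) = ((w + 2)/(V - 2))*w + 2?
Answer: 468/5 ≈ 93.600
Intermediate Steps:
V = -1/3 (V = (1/3)*(-1) = -1/3 ≈ -0.33333)
c(X, f) = -X/5
z(k) = -2 + k
q(w) = 2 + w*(-6/7 - 3*w/7) (q(w) = ((w + 2)/(-1/3 - 2))*w + 2 = ((2 + w)/(-7/3))*w + 2 = ((2 + w)*(-3/7))*w + 2 = (-6/7 - 3*w/7)*w + 2 = w*(-6/7 - 3*w/7) + 2 = 2 + w*(-6/7 - 3*w/7))
(-7 + c(1, -1))*q(z(-5)) = (-7 - 1/5*1)*(2 - 6*(-2 - 5)/7 - 3*(-2 - 5)**2/7) = (-7 - 1/5)*(2 - 6/7*(-7) - 3/7*(-7)**2) = -36*(2 + 6 - 3/7*49)/5 = -36*(2 + 6 - 21)/5 = -36/5*(-13) = 468/5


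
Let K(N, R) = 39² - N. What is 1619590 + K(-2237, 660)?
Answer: 1623348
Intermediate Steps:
K(N, R) = 1521 - N
1619590 + K(-2237, 660) = 1619590 + (1521 - 1*(-2237)) = 1619590 + (1521 + 2237) = 1619590 + 3758 = 1623348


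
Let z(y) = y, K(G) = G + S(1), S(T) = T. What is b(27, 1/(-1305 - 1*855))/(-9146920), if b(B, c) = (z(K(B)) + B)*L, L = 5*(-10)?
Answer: 275/914692 ≈ 0.00030065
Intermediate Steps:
K(G) = 1 + G (K(G) = G + 1 = 1 + G)
L = -50
b(B, c) = -50 - 100*B (b(B, c) = ((1 + B) + B)*(-50) = (1 + 2*B)*(-50) = -50 - 100*B)
b(27, 1/(-1305 - 1*855))/(-9146920) = (-50 - 100*27)/(-9146920) = (-50 - 2700)*(-1/9146920) = -2750*(-1/9146920) = 275/914692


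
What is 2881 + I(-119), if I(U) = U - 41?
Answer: 2721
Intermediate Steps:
I(U) = -41 + U
2881 + I(-119) = 2881 + (-41 - 119) = 2881 - 160 = 2721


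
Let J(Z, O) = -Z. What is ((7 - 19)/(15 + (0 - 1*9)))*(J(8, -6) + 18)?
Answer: -20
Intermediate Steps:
((7 - 19)/(15 + (0 - 1*9)))*(J(8, -6) + 18) = ((7 - 19)/(15 + (0 - 1*9)))*(-1*8 + 18) = (-12/(15 + (0 - 9)))*(-8 + 18) = -12/(15 - 9)*10 = -12/6*10 = -12*1/6*10 = -2*10 = -20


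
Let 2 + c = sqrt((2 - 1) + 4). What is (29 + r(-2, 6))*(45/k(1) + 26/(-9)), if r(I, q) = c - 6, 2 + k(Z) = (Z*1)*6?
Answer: 2107/12 + 301*sqrt(5)/36 ≈ 194.28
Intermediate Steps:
k(Z) = -2 + 6*Z (k(Z) = -2 + (Z*1)*6 = -2 + Z*6 = -2 + 6*Z)
c = -2 + sqrt(5) (c = -2 + sqrt((2 - 1) + 4) = -2 + sqrt(1 + 4) = -2 + sqrt(5) ≈ 0.23607)
r(I, q) = -8 + sqrt(5) (r(I, q) = (-2 + sqrt(5)) - 6 = -8 + sqrt(5))
(29 + r(-2, 6))*(45/k(1) + 26/(-9)) = (29 + (-8 + sqrt(5)))*(45/(-2 + 6*1) + 26/(-9)) = (21 + sqrt(5))*(45/(-2 + 6) + 26*(-1/9)) = (21 + sqrt(5))*(45/4 - 26/9) = (21 + sqrt(5))*(301/36) = 2107/12 + 301*sqrt(5)/36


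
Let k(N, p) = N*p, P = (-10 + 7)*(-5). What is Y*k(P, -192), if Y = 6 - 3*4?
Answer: 17280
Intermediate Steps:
Y = -6 (Y = 6 - 12 = -6)
P = 15 (P = -3*(-5) = 15)
Y*k(P, -192) = -90*(-192) = -6*(-2880) = 17280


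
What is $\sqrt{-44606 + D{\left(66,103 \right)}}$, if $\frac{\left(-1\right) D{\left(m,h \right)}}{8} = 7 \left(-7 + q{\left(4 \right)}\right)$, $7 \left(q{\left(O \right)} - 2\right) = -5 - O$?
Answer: $i \sqrt{44254} \approx 210.37 i$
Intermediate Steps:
$q{\left(O \right)} = \frac{9}{7} - \frac{O}{7}$ ($q{\left(O \right)} = 2 + \frac{-5 - O}{7} = 2 - \left(\frac{5}{7} + \frac{O}{7}\right) = \frac{9}{7} - \frac{O}{7}$)
$D{\left(m,h \right)} = 352$ ($D{\left(m,h \right)} = - 8 \cdot 7 \left(-7 + \left(\frac{9}{7} - \frac{4}{7}\right)\right) = - 8 \cdot 7 \left(-7 + \frac{5}{7}\right) = - 8 \cdot 7 \left(- \frac{44}{7}\right) = \left(-8\right) \left(-44\right) = 352$)
$\sqrt{-44606 + D{\left(66,103 \right)}} = \sqrt{-44606 + 352} = \sqrt{-44254} = i \sqrt{44254}$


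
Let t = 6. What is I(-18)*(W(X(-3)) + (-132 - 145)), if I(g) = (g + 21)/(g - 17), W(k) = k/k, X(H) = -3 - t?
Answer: 828/35 ≈ 23.657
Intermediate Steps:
X(H) = -9 (X(H) = -3 - 1*6 = -3 - 6 = -9)
W(k) = 1
I(g) = (21 + g)/(-17 + g)
I(-18)*(W(X(-3)) + (-132 - 145)) = ((21 - 18)/(-17 - 18))*(1 + (-132 - 145)) = (3/(-35))*(1 - 277) = -1/35*3*(-276) = -3/35*(-276) = 828/35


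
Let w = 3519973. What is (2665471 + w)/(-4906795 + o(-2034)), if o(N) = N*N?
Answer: -6185444/769639 ≈ -8.0368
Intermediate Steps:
o(N) = N**2
(2665471 + w)/(-4906795 + o(-2034)) = (2665471 + 3519973)/(-4906795 + (-2034)**2) = 6185444/(-4906795 + 4137156) = 6185444/(-769639) = 6185444*(-1/769639) = -6185444/769639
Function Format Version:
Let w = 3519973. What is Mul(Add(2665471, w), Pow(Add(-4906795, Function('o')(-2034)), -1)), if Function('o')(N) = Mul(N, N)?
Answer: Rational(-6185444, 769639) ≈ -8.0368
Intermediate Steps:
Function('o')(N) = Pow(N, 2)
Mul(Add(2665471, w), Pow(Add(-4906795, Function('o')(-2034)), -1)) = Mul(Add(2665471, 3519973), Pow(Add(-4906795, Pow(-2034, 2)), -1)) = Mul(6185444, Pow(Add(-4906795, 4137156), -1)) = Mul(6185444, Pow(-769639, -1)) = Mul(6185444, Rational(-1, 769639)) = Rational(-6185444, 769639)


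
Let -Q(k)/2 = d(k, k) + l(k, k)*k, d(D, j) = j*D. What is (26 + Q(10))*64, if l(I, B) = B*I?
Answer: -139136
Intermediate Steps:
d(D, j) = D*j
Q(k) = -2*k² - 2*k³ (Q(k) = -2*(k*k + (k*k)*k) = -2*(k² + k²*k) = -2*(k² + k³) = -2*k² - 2*k³)
(26 + Q(10))*64 = (26 + 2*10²*(-1 - 1*10))*64 = (26 + 2*100*(-1 - 10))*64 = (26 + 2*100*(-11))*64 = (26 - 2200)*64 = -2174*64 = -139136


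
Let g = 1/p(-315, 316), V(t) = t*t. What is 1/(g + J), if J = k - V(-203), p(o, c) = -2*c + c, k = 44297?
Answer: 316/975807 ≈ 0.00032383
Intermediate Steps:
V(t) = t²
p(o, c) = -c
g = -1/316 (g = 1/(-1*316) = 1/(-316) = -1/316 ≈ -0.0031646)
J = 3088 (J = 44297 - 1*(-203)² = 44297 - 1*41209 = 44297 - 41209 = 3088)
1/(g + J) = 1/(-1/316 + 3088) = 1/(975807/316) = 316/975807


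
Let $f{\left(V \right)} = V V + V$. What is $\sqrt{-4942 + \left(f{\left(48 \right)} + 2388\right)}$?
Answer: $i \sqrt{202} \approx 14.213 i$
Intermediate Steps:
$f{\left(V \right)} = V + V^{2}$ ($f{\left(V \right)} = V^{2} + V = V + V^{2}$)
$\sqrt{-4942 + \left(f{\left(48 \right)} + 2388\right)} = \sqrt{-4942 + \left(48 \left(1 + 48\right) + 2388\right)} = \sqrt{-4942 + \left(48 \cdot 49 + 2388\right)} = \sqrt{-4942 + \left(2352 + 2388\right)} = \sqrt{-4942 + 4740} = \sqrt{-202} = i \sqrt{202}$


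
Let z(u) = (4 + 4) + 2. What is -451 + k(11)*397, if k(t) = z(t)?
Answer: 3519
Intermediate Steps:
z(u) = 10 (z(u) = 8 + 2 = 10)
k(t) = 10
-451 + k(11)*397 = -451 + 10*397 = -451 + 3970 = 3519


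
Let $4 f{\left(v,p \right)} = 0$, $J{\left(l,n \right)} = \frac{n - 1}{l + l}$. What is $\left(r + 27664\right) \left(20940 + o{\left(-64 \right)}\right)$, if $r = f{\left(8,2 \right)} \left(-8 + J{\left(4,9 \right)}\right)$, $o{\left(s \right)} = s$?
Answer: $577513664$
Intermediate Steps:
$J{\left(l,n \right)} = \frac{-1 + n}{2 l}$
$f{\left(v,p \right)} = 0$ ($f{\left(v,p \right)} = \frac{1}{4} \cdot 0 = 0$)
$r = 0$ ($r = 0 \left(-8 + \frac{-1 + 9}{2 \cdot 4}\right) = 0 \left(-8 + \frac{1}{2} \cdot \frac{1}{4} \cdot 8\right) = 0 \left(-8 + 1\right) = 0 \left(-7\right) = 0$)
$\left(r + 27664\right) \left(20940 + o{\left(-64 \right)}\right) = \left(0 + 27664\right) \left(20940 - 64\right) = 27664 \cdot 20876 = 577513664$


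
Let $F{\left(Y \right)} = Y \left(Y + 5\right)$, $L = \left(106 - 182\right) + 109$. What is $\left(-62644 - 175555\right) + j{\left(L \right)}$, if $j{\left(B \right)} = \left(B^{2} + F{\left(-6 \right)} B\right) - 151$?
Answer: $-237063$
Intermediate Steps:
$L = 33$ ($L = -76 + 109 = 33$)
$F{\left(Y \right)} = Y \left(5 + Y\right)$
$j{\left(B \right)} = -151 + B^{2} + 6 B$ ($j{\left(B \right)} = \left(B^{2} + - 6 \left(5 - 6\right) B\right) - 151 = \left(B^{2} + \left(-6\right) \left(-1\right) B\right) - 151 = \left(B^{2} + 6 B\right) - 151 = -151 + B^{2} + 6 B$)
$\left(-62644 - 175555\right) + j{\left(L \right)} = \left(-62644 - 175555\right) + \left(-151 + 33^{2} + 6 \cdot 33\right) = \left(-62644 - 175555\right) + \left(-151 + 1089 + 198\right) = -238199 + 1136 = -237063$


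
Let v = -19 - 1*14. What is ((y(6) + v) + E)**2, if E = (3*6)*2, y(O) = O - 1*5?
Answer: 16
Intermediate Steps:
y(O) = -5 + O (y(O) = O - 5 = -5 + O)
v = -33 (v = -19 - 14 = -33)
E = 36 (E = 18*2 = 36)
((y(6) + v) + E)**2 = (((-5 + 6) - 33) + 36)**2 = ((1 - 33) + 36)**2 = (-32 + 36)**2 = 4**2 = 16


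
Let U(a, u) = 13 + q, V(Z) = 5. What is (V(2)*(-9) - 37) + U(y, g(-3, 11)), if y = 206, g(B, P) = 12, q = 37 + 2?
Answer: -30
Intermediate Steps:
q = 39
U(a, u) = 52 (U(a, u) = 13 + 39 = 52)
(V(2)*(-9) - 37) + U(y, g(-3, 11)) = (5*(-9) - 37) + 52 = (-45 - 37) + 52 = -82 + 52 = -30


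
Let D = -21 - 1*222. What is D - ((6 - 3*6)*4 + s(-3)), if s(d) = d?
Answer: -192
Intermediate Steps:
D = -243 (D = -21 - 222 = -243)
D - ((6 - 3*6)*4 + s(-3)) = -243 - ((6 - 3*6)*4 - 3) = -243 - ((6 - 18)*4 - 3) = -243 - (-12*4 - 3) = -243 - (-48 - 3) = -243 - 1*(-51) = -243 + 51 = -192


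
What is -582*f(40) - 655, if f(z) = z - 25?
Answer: -9385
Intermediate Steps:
f(z) = -25 + z
-582*f(40) - 655 = -582*(-25 + 40) - 655 = -582*15 - 655 = -8730 - 655 = -9385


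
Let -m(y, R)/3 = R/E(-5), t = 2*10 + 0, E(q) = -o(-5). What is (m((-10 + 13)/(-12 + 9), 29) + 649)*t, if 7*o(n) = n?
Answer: 10544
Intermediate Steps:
o(n) = n/7
E(q) = 5/7 (E(q) = -(-5)/7 = -1*(-5/7) = 5/7)
t = 20 (t = 20 + 0 = 20)
m(y, R) = -21*R/5 (m(y, R) = -3*R/5/7 = -3*R*7/5 = -21*R/5)
(m((-10 + 13)/(-12 + 9), 29) + 649)*t = (-21/5*29 + 649)*20 = (-609/5 + 649)*20 = (2636/5)*20 = 10544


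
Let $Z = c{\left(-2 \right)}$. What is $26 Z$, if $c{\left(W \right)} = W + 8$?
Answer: $156$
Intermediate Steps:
$c{\left(W \right)} = 8 + W$
$Z = 6$ ($Z = 8 - 2 = 6$)
$26 Z = 26 \cdot 6 = 156$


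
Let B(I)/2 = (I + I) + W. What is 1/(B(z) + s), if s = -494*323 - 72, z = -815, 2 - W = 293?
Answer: -1/163476 ≈ -6.1171e-6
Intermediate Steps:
W = -291 (W = 2 - 1*293 = 2 - 293 = -291)
s = -159634 (s = -159562 - 72 = -159634)
B(I) = -582 + 4*I (B(I) = 2*((I + I) - 291) = 2*(2*I - 291) = 2*(-291 + 2*I) = -582 + 4*I)
1/(B(z) + s) = 1/((-582 + 4*(-815)) - 159634) = 1/((-582 - 3260) - 159634) = 1/(-3842 - 159634) = 1/(-163476) = -1/163476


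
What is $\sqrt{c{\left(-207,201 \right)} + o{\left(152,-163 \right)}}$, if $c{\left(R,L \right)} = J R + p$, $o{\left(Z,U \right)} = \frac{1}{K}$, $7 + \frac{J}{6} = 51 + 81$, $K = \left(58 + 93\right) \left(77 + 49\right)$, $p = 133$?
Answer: $\frac{i \sqrt{6238955270674}}{6342} \approx 393.85 i$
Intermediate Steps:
$K = 19026$ ($K = 151 \cdot 126 = 19026$)
$J = 750$ ($J = -42 + 6 \left(51 + 81\right) = -42 + 6 \cdot 132 = -42 + 792 = 750$)
$o{\left(Z,U \right)} = \frac{1}{19026}$
$c{\left(R,L \right)} = 133 + 750 R$ ($c{\left(R,L \right)} = 750 R + 133 = 133 + 750 R$)
$\sqrt{c{\left(-207,201 \right)} + o{\left(152,-163 \right)}} = \sqrt{\left(133 + 750 \left(-207\right)\right) + \frac{1}{19026}} = \sqrt{\left(133 - 155250\right) + \frac{1}{19026}} = \sqrt{-155117 + \frac{1}{19026}} = \sqrt{- \frac{2951256041}{19026}} = \frac{i \sqrt{6238955270674}}{6342}$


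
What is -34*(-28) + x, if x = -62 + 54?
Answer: 944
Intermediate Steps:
x = -8
-34*(-28) + x = -34*(-28) - 8 = 952 - 8 = 944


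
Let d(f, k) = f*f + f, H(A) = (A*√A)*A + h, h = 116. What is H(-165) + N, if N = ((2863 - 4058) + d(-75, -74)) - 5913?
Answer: -1442 + 27225*I*√165 ≈ -1442.0 + 3.4971e+5*I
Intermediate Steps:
H(A) = 116 + A^(5/2) (H(A) = (A*√A)*A + 116 = A^(3/2)*A + 116 = A^(5/2) + 116 = 116 + A^(5/2))
d(f, k) = f + f² (d(f, k) = f² + f = f + f²)
N = -1558 (N = ((2863 - 4058) - 75*(1 - 75)) - 5913 = (-1195 - 75*(-74)) - 5913 = (-1195 + 5550) - 5913 = 4355 - 5913 = -1558)
H(-165) + N = (116 + (-165)^(5/2)) - 1558 = (116 + 27225*I*√165) - 1558 = -1442 + 27225*I*√165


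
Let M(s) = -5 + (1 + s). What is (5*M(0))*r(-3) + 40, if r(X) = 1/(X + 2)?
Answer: 60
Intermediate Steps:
M(s) = -4 + s
r(X) = 1/(2 + X)
(5*M(0))*r(-3) + 40 = (5*(-4 + 0))/(2 - 3) + 40 = (5*(-4))/(-1) + 40 = -20*(-1) + 40 = 20 + 40 = 60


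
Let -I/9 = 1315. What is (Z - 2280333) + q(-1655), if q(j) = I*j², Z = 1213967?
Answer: -32417427241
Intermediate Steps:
I = -11835 (I = -9*1315 = -11835)
q(j) = -11835*j²
(Z - 2280333) + q(-1655) = (1213967 - 2280333) - 11835*(-1655)² = -1066366 - 11835*2739025 = -1066366 - 32416360875 = -32417427241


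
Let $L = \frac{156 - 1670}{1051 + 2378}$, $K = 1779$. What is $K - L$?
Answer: $\frac{6101705}{3429} \approx 1779.4$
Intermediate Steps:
$L = - \frac{1514}{3429} \approx -0.44153$
$K - L = 1779 - - \frac{1514}{3429} = 1779 + \frac{1514}{3429} = \frac{6101705}{3429}$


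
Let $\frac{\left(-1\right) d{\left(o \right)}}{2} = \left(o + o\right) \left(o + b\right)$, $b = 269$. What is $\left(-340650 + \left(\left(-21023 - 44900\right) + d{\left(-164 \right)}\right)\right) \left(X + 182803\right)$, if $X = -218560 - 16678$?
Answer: $17706932455$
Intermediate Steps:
$X = -235238$ ($X = -218560 - 16678 = -235238$)
$d{\left(o \right)} = - 4 o \left(269 + o\right)$ ($d{\left(o \right)} = - 2 \left(o + o\right) \left(o + 269\right) = - 2 \cdot 2 o \left(269 + o\right) = - 4 o \left(269 + o\right)$)
$\left(-340650 + \left(\left(-21023 - 44900\right) + d{\left(-164 \right)}\right)\right) \left(X + 182803\right) = \left(-340650 - \left(65923 - 656 \left(269 - 164\right)\right)\right) \left(-235238 + 182803\right) = \left(-340650 - \left(65923 - 68880\right)\right) \left(-52435\right) = \left(-340650 + \left(-65923 + 68880\right)\right) \left(-52435\right) = \left(-340650 + 2957\right) \left(-52435\right) = \left(-337693\right) \left(-52435\right) = 17706932455$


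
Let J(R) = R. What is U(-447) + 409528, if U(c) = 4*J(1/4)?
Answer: 409529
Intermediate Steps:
U(c) = 1 (U(c) = 4/4 = 4*(¼) = 1)
U(-447) + 409528 = 1 + 409528 = 409529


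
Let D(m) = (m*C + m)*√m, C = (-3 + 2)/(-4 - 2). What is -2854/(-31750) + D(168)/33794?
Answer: 1427/15875 + 196*√42/16897 ≈ 0.16506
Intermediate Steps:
C = ⅙ (C = -1/(-6) = -1*(-⅙) = ⅙ ≈ 0.16667)
D(m) = 7*m^(3/2)/6 (D(m) = (m*(⅙) + m)*√m = (m/6 + m)*√m = (7*m/6)*√m = 7*m^(3/2)/6)
-2854/(-31750) + D(168)/33794 = -2854/(-31750) + (7*168^(3/2)/6)/33794 = -2854*(-1/31750) + (7*(336*√42)/6)*(1/33794) = 1427/15875 + (392*√42)*(1/33794) = 1427/15875 + 196*√42/16897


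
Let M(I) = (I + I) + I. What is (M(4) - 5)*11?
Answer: 77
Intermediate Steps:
M(I) = 3*I (M(I) = 2*I + I = 3*I)
(M(4) - 5)*11 = (3*4 - 5)*11 = (12 - 5)*11 = 7*11 = 77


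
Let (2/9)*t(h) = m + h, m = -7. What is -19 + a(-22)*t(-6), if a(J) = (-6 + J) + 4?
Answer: 1385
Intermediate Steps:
a(J) = -2 + J
t(h) = -63/2 + 9*h/2 (t(h) = 9*(-7 + h)/2 = -63/2 + 9*h/2)
-19 + a(-22)*t(-6) = -19 + (-2 - 22)*(-63/2 + (9/2)*(-6)) = -19 - 24*(-63/2 - 27) = -19 - 24*(-117/2) = -19 + 1404 = 1385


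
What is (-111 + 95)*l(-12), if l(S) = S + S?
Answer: 384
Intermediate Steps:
l(S) = 2*S
(-111 + 95)*l(-12) = (-111 + 95)*(2*(-12)) = -16*(-24) = 384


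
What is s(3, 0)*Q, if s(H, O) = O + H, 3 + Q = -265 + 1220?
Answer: 2856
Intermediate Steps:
Q = 952 (Q = -3 + (-265 + 1220) = -3 + 955 = 952)
s(H, O) = H + O
s(3, 0)*Q = (3 + 0)*952 = 3*952 = 2856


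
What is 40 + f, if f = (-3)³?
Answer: 13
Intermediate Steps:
f = -27
40 + f = 40 - 27 = 13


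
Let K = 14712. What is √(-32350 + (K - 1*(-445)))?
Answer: I*√17193 ≈ 131.12*I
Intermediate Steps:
√(-32350 + (K - 1*(-445))) = √(-32350 + (14712 - 1*(-445))) = √(-32350 + (14712 + 445)) = √(-32350 + 15157) = √(-17193) = I*√17193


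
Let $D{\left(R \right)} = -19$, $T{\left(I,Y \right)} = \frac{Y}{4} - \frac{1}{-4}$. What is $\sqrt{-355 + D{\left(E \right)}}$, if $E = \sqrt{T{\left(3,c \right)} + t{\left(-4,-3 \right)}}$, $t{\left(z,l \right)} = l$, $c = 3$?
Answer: $i \sqrt{374} \approx 19.339 i$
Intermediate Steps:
$T{\left(I,Y \right)} = \frac{1}{4} + \frac{Y}{4}$ ($T{\left(I,Y \right)} = Y \frac{1}{4} - - \frac{1}{4} = \frac{Y}{4} + \frac{1}{4} = \frac{1}{4} + \frac{Y}{4}$)
$E = i \sqrt{2}$ ($E = \sqrt{\left(\frac{1}{4} + \frac{1}{4} \cdot 3\right) - 3} = \sqrt{\left(\frac{1}{4} + \frac{3}{4}\right) - 3} = \sqrt{1 - 3} = \sqrt{-2} = i \sqrt{2} \approx 1.4142 i$)
$\sqrt{-355 + D{\left(E \right)}} = \sqrt{-355 - 19} = \sqrt{-374} = i \sqrt{374}$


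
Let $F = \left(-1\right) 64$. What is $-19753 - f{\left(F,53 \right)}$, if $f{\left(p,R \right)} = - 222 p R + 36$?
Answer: $-772813$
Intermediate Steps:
$F = -64$
$f{\left(p,R \right)} = 36 - 222 R p$ ($f{\left(p,R \right)} = - 222 R p + 36 = 36 - 222 R p$)
$-19753 - f{\left(F,53 \right)} = -19753 - \left(36 - 11766 \left(-64\right)\right) = -19753 - \left(36 + 753024\right) = -19753 - 753060 = -772813$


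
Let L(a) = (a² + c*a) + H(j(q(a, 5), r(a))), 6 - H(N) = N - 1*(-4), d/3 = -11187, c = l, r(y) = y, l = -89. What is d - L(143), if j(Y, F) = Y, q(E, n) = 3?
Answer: -41282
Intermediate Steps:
c = -89
d = -33561 (d = 3*(-11187) = -33561)
H(N) = 2 - N (H(N) = 6 - (N - 1*(-4)) = 6 - (N + 4) = 6 - (4 + N) = 6 + (-4 - N) = 2 - N)
L(a) = -1 + a² - 89*a (L(a) = (a² - 89*a) + (2 - 1*3) = (a² - 89*a) + (2 - 3) = (a² - 89*a) - 1 = -1 + a² - 89*a)
d - L(143) = -33561 - (-1 + 143² - 89*143) = -33561 - (-1 + 20449 - 12727) = -33561 - 1*7721 = -33561 - 7721 = -41282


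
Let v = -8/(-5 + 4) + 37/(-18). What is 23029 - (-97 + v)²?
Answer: 4775075/324 ≈ 14738.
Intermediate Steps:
v = 107/18 (v = -8/(1*(-1)) + 37*(-1/18) = -8/(-1) - 37/18 = -8*(-1) - 37/18 = 8 - 37/18 = 107/18 ≈ 5.9444)
23029 - (-97 + v)² = 23029 - (-97 + 107/18)² = 23029 - (-1639/18)² = 23029 - 1*2686321/324 = 23029 - 2686321/324 = 4775075/324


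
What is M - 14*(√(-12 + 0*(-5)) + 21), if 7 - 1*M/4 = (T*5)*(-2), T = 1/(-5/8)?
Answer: -330 - 28*I*√3 ≈ -330.0 - 48.497*I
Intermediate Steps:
T = -8/5 (T = 1/(-5*⅛) = 1/(-5/8) = -8/5 ≈ -1.6000)
M = -36 (M = 28 - 4*(-8/5*5)*(-2) = 28 - (-32)*(-2) = 28 - 4*16 = 28 - 64 = -36)
M - 14*(√(-12 + 0*(-5)) + 21) = -36 - 14*(√(-12 + 0*(-5)) + 21) = -36 - 14*(√(-12 + 0) + 21) = -36 - 14*(√(-12) + 21) = -36 - 14*(2*I*√3 + 21) = -36 - 14*(21 + 2*I*√3) = -36 - (294 + 28*I*√3) = -36 + (-294 - 28*I*√3) = -330 - 28*I*√3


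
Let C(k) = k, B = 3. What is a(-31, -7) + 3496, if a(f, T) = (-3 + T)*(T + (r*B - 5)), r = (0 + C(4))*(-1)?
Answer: 3736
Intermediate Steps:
r = -4 (r = (0 + 4)*(-1) = 4*(-1) = -4)
a(f, T) = (-17 + T)*(-3 + T) (a(f, T) = (-3 + T)*(T + (-4*3 - 5)) = (-3 + T)*(T + (-12 - 5)) = (-3 + T)*(T - 17) = (-3 + T)*(-17 + T) = (-17 + T)*(-3 + T))
a(-31, -7) + 3496 = (51 + (-7)**2 - 20*(-7)) + 3496 = (51 + 49 + 140) + 3496 = 240 + 3496 = 3736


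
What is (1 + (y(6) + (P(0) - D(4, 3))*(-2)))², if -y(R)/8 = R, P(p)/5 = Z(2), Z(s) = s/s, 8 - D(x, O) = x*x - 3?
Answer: 4489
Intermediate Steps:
D(x, O) = 11 - x² (D(x, O) = 8 - (x*x - 3) = 8 - (x² - 3) = 8 - (-3 + x²) = 8 + (3 - x²) = 11 - x²)
Z(s) = 1
P(p) = 5 (P(p) = 5*1 = 5)
y(R) = -8*R
(1 + (y(6) + (P(0) - D(4, 3))*(-2)))² = (1 + (-8*6 + (5 - (11 - 1*4²))*(-2)))² = (1 + (-48 + (5 - (11 - 1*16))*(-2)))² = (1 + (-48 + (5 - (11 - 16))*(-2)))² = (1 + (-48 + (5 - 1*(-5))*(-2)))² = (1 + (-48 + (5 + 5)*(-2)))² = (1 + (-48 + 10*(-2)))² = (1 + (-48 - 20))² = (1 - 68)² = (-67)² = 4489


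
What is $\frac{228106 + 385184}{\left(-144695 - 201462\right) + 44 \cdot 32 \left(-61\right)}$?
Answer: $- \frac{40886}{28803} \approx -1.4195$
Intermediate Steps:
$\frac{228106 + 385184}{\left(-144695 - 201462\right) + 44 \cdot 32 \left(-61\right)} = \frac{613290}{\left(-144695 - 201462\right) + 1408 \left(-61\right)} = \frac{613290}{-346157 - 85888} = \frac{613290}{-432045} = 613290 \left(- \frac{1}{432045}\right) = - \frac{40886}{28803}$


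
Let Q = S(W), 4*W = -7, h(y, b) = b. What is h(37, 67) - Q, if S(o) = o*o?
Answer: 1023/16 ≈ 63.938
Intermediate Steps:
W = -7/4 (W = (¼)*(-7) = -7/4 ≈ -1.7500)
S(o) = o²
Q = 49/16 (Q = (-7/4)² = 49/16 ≈ 3.0625)
h(37, 67) - Q = 67 - 1*49/16 = 67 - 49/16 = 1023/16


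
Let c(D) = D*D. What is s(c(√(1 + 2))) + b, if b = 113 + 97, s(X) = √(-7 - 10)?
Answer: 210 + I*√17 ≈ 210.0 + 4.1231*I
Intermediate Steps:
c(D) = D²
s(X) = I*√17 (s(X) = √(-17) = I*√17)
b = 210
s(c(√(1 + 2))) + b = I*√17 + 210 = 210 + I*√17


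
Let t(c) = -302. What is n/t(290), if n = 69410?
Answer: -34705/151 ≈ -229.83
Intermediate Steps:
n/t(290) = 69410/(-302) = 69410*(-1/302) = -34705/151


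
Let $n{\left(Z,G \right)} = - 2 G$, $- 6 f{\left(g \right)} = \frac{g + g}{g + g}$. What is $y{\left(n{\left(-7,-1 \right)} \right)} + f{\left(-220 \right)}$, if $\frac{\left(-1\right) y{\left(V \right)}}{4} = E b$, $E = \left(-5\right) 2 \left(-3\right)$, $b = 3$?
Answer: $- \frac{2161}{6} \approx -360.17$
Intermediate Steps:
$f{\left(g \right)} = - \frac{1}{6}$ ($f{\left(g \right)} = - \frac{\left(g + g\right) \frac{1}{g + g}}{6} = - \frac{2 g \frac{1}{2 g}}{6} = \left(- \frac{1}{6}\right) 1 = - \frac{1}{6}$)
$E = 30$ ($E = \left(-10\right) \left(-3\right) = 30$)
$y{\left(V \right)} = -360$ ($y{\left(V \right)} = - 4 \cdot 30 \cdot 3 = \left(-4\right) 90 = -360$)
$y{\left(n{\left(-7,-1 \right)} \right)} + f{\left(-220 \right)} = -360 - \frac{1}{6} = - \frac{2161}{6}$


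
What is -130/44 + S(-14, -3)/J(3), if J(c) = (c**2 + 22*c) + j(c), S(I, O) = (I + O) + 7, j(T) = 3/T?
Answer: -645/209 ≈ -3.0861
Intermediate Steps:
S(I, O) = 7 + I + O
J(c) = c**2 + 3/c + 22*c (J(c) = (c**2 + 22*c) + 3/c = c**2 + 3/c + 22*c)
-130/44 + S(-14, -3)/J(3) = -130/44 + (7 - 14 - 3)/(((3 + 3**2*(22 + 3))/3)) = -130*1/44 - 10*3/(3 + 9*25) = -65/22 - 10*3/(3 + 225) = -65/22 - 10/((1/3)*228) = -65/22 - 10/76 = -65/22 - 10*1/76 = -65/22 - 5/38 = -645/209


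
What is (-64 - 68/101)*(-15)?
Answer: 97980/101 ≈ 970.10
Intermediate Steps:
(-64 - 68/101)*(-15) = -6532/101*(-15) = 97980/101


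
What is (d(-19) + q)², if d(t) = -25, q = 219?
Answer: 37636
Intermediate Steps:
(d(-19) + q)² = (-25 + 219)² = 194² = 37636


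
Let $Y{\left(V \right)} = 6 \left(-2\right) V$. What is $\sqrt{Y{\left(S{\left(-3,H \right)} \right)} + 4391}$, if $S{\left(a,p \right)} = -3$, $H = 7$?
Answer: $\sqrt{4427} \approx 66.536$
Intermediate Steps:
$Y{\left(V \right)} = - 12 V$
$\sqrt{Y{\left(S{\left(-3,H \right)} \right)} + 4391} = \sqrt{\left(-12\right) \left(-3\right) + 4391} = \sqrt{36 + 4391} = \sqrt{4427}$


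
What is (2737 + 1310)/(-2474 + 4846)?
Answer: 4047/2372 ≈ 1.7062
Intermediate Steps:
(2737 + 1310)/(-2474 + 4846) = 4047/2372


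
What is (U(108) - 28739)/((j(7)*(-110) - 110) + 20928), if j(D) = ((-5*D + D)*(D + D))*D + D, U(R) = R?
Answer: -28631/321888 ≈ -0.088947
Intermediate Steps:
j(D) = D - 8*D³ (j(D) = ((-4*D)*(2*D))*D + D = (-8*D²)*D + D = -8*D³ + D = D - 8*D³)
(U(108) - 28739)/((j(7)*(-110) - 110) + 20928) = (108 - 28739)/(((7 - 8*7³)*(-110) - 110) + 20928) = -28631/(((7 - 8*343)*(-110) - 110) + 20928) = -28631/(((7 - 2744)*(-110) - 110) + 20928) = -28631/((-2737*(-110) - 110) + 20928) = -28631/((301070 - 110) + 20928) = -28631/(300960 + 20928) = -28631/321888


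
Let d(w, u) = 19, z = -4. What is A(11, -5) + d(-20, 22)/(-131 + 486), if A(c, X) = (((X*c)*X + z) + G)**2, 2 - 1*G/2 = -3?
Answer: 28031174/355 ≈ 78961.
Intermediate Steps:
G = 10 (G = 4 - 2*(-3) = 4 + 6 = 10)
A(c, X) = (6 + c*X**2)**2 (A(c, X) = (((X*c)*X - 4) + 10)**2 = ((c*X**2 - 4) + 10)**2 = ((-4 + c*X**2) + 10)**2 = (6 + c*X**2)**2)
A(11, -5) + d(-20, 22)/(-131 + 486) = (6 + 11*(-5)**2)**2 + 19/(-131 + 486) = (6 + 11*25)**2 + 19/355 = (6 + 275)**2 + (1/355)*19 = 281**2 + 19/355 = 78961 + 19/355 = 28031174/355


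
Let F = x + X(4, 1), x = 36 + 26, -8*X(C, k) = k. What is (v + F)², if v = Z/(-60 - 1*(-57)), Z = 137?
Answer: 151321/576 ≈ 262.71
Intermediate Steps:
X(C, k) = -k/8
x = 62
F = 495/8 (F = 62 - ⅛*1 = 62 - ⅛ = 495/8 ≈ 61.875)
v = -137/3 (v = 137/(-60 - 1*(-57)) = 137/(-60 + 57) = 137/(-3) = 137*(-⅓) = -137/3 ≈ -45.667)
(v + F)² = (-137/3 + 495/8)² = (389/24)² = 151321/576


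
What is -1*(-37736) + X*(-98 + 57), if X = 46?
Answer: 35850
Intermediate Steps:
-1*(-37736) + X*(-98 + 57) = -1*(-37736) + 46*(-98 + 57) = 37736 + 46*(-41) = 37736 - 1886 = 35850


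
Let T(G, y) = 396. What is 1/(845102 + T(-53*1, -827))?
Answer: 1/845498 ≈ 1.1827e-6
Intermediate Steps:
1/(845102 + T(-53*1, -827)) = 1/(845102 + 396) = 1/845498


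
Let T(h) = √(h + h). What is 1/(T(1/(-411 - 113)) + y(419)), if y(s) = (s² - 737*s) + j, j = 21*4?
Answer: -34887396/4645535876569 - I*√262/4645535876569 ≈ -7.5099e-6 - 3.4843e-12*I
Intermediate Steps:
j = 84
y(s) = 84 + s² - 737*s (y(s) = (s² - 737*s) + 84 = 84 + s² - 737*s)
T(h) = √2*√h (T(h) = √(2*h) = √2*√h)
1/(T(1/(-411 - 113)) + y(419)) = 1/(√2*√(1/(-411 - 113)) + (84 + 419² - 737*419)) = 1/(√2*√(1/(-524)) + (84 + 175561 - 308803)) = 1/(√2*√(-1/524) - 133158) = 1/(√2*(I*√131/262) - 133158) = 1/(I*√262/262 - 133158) = 1/(-133158 + I*√262/262)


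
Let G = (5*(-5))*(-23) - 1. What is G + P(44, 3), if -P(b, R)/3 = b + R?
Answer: 433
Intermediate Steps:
P(b, R) = -3*R - 3*b (P(b, R) = -3*(b + R) = -3*(R + b) = -3*R - 3*b)
G = 574 (G = -25*(-23) - 1 = 575 - 1 = 574)
G + P(44, 3) = 574 + (-3*3 - 3*44) = 574 + (-9 - 132) = 574 - 141 = 433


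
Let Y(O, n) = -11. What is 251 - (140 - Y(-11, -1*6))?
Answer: 100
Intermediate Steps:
251 - (140 - Y(-11, -1*6)) = 251 - (140 - 1*(-11)) = 251 - (140 + 11) = 251 - 1*151 = 251 - 151 = 100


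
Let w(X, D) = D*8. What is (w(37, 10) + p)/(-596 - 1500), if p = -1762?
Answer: 841/1048 ≈ 0.80248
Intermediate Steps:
w(X, D) = 8*D
(w(37, 10) + p)/(-596 - 1500) = (8*10 - 1762)/(-596 - 1500) = (80 - 1762)/(-2096) = -1682*(-1/2096) = 841/1048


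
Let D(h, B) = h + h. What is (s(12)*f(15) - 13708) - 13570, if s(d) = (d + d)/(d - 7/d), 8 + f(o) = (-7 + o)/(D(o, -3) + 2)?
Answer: -3739318/137 ≈ -27294.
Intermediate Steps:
D(h, B) = 2*h
f(o) = -8 + (-7 + o)/(2 + 2*o) (f(o) = -8 + (-7 + o)/(2*o + 2) = -8 + (-7 + o)/(2 + 2*o))
s(d) = 2*d/(d - 7/d) (s(d) = (2*d)/(d - 7/d) = 2*d/(d - 7/d))
(s(12)*f(15) - 13708) - 13570 = ((2*12**2/(-7 + 12**2))*((-23 - 15*15)/(2*(1 + 15))) - 13708) - 13570 = ((2*144/(-7 + 144))*((1/2)*(-23 - 225)/16) - 13708) - 13570 = ((2*144/137)*((1/2)*(1/16)*(-248)) - 13708) - 13570 = ((2*144*(1/137))*(-31/4) - 13708) - 13570 = ((288/137)*(-31/4) - 13708) - 13570 = (-2232/137 - 13708) - 13570 = -1880228/137 - 13570 = -3739318/137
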